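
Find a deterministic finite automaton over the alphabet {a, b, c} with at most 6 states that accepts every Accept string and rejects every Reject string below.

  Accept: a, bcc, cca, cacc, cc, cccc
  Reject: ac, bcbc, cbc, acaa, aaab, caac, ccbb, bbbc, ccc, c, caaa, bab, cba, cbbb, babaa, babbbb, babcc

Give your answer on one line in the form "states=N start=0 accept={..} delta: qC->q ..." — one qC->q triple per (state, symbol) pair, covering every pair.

states=3 start=0 accept={0} delta: 0a->0 0b->1 0c->2 1a->1 1b->2 1c->2 2a->1 2b->1 2c->0

Fold the examples into a partial DFA from state 0: repeatedly fix the first undefined (state, symbol) met by the shortest-then-alphabetical prefix, trying targets in increasing order and rejecting any under which an Accept and a Reject string meet in one state with the same remainder; add a state when all current targets are rejected. Accepting states are where Accept strings end.
a: 0a undefined. 0a->0: ok.
b: 0b undefined. 0b->0: no, a/aaab meet in 0. Open state 1: 0b->1.
c: 0c undefined. 0c->0: no, a/ac meet in 0. 0c->1: no, bcc/ccc meet in 1 with "cc" left. Open state 2: 0c->2.
ba: 1a undefined. 1a->0: no, a/babaa meet in 0. 1a->1: ok.
bb: 1b undefined. 1b->0: no, a/bab meet in 0. 1b->1: no, bcc/babcc meet in 1 with "cc" left. 1b->2: ok.
bc: 1c undefined. 1c->0: no, a/bcbc meet in 0. 1c->1: no, bcc/aaab meet in 1. 1c->2: ok.
ca: 2a undefined. 2a->0: no, a/acaa meet in 0. 2a->1: ok.
cb: 2b undefined. 2b->0: no, a/cba meet in 0. 2b->1: ok.
cc: 2c undefined. 2c->0: ok.
All examples now run through 3 states with every (state, symbol) defined. Accept strings end in {0}, Reject strings end in {1,2}; accept={0}.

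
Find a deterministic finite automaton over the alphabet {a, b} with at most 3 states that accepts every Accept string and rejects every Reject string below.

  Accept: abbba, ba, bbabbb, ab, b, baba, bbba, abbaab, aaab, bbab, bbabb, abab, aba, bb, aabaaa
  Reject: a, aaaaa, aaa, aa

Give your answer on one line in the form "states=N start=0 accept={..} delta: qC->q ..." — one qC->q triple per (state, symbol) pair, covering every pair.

states=2 start=0 accept={1} delta: 0a->0 0b->1 1a->1 1b->1

Fold the examples into a partial DFA from state 0: repeatedly fix the first undefined (state, symbol) met by the shortest-then-alphabetical prefix, trying targets in increasing order and rejecting any under which an Accept and a Reject string meet in one state with the same remainder; add a state when all current targets are rejected. Accepting states are where Accept strings end.
a: 0a undefined. 0a->0: ok.
b: 0b undefined. 0b->0: no, abbba/a meet in 0. Open state 1: 0b->1.
ba: 1a undefined. 1a->0: no, ba/a meet in 0. 1a->1: ok.
bb: 1b undefined. 1b->0: no, baba/a meet in 0. 1b->1: ok.
All examples now run through 2 states with every (state, symbol) defined. Accept strings end in {1}, Reject strings end in {0}; accept={1}.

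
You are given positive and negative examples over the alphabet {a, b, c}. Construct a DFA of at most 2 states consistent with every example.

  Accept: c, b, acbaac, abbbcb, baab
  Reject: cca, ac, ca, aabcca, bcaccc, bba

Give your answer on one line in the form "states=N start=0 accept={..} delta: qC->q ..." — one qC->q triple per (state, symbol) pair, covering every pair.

State merging on the prefix tree: take the shortest (then alphabetical) example prefix whose next move is undefined and point that move at state 0, else 1, else 2, ...; a target is out if some Accept/Reject pair would then sit in one state with the same input left (inseparable). If every existing state is out, open a new one.
a: 0a undefined. 0a->0: no, c/ac meet in 0 with "c" left. Open state 1: 0a->1.
b: 0b undefined. 0b->0: ok.
c: 0c undefined. 0c->0: ok.
aa: 1a undefined. 1a->0: ok.
ab: 1b undefined. 1b->0: ok.
ac: 1c undefined. 1c->0: no, c/ac meet in 0. 1c->1: ok.
All examples now run through 2 states with every (state, symbol) defined. Accept strings end in {0}, Reject strings end in {1}; accept={0}.

states=2 start=0 accept={0} delta: 0a->1 0b->0 0c->0 1a->0 1b->0 1c->1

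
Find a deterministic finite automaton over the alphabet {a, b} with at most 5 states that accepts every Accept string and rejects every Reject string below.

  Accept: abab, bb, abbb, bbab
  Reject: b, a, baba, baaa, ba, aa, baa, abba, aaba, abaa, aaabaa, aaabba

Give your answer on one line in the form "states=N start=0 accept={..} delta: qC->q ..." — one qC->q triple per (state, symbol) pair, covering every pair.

State merging on the prefix tree: take the shortest (then alphabetical) example prefix whose next move is undefined and point that move at state 0, else 1, else 2, ...; a target is out if some Accept/Reject pair would then sit in one state with the same input left (inseparable). If every existing state is out, open a new one.
a: 0a undefined. 0a->0: ok.
b: 0b undefined. 0b->0: no, abab/b meet in 0. Open state 1: 0b->1.
ba: 1a undefined. 1a->0: no, abab/b meet in 1. 1a->1: ok.
bb: 1b undefined. 1b->0: no, abab/a meet in 0. 1b->1: no, abab/b meet in 1. Open state 2: 1b->2.
bba: 2a undefined. 2a->0: no, bbab/b meet in 1. 2a->1: ok.
abbb: 2b undefined. 2b->0: no, abbb/a meet in 0. 2b->1: no, abbb/b meet in 1. 2b->2: ok.
All examples now run through 3 states with every (state, symbol) defined. Accept strings end in {2}, Reject strings end in {0,1}; accept={2}.

states=3 start=0 accept={2} delta: 0a->0 0b->1 1a->1 1b->2 2a->1 2b->2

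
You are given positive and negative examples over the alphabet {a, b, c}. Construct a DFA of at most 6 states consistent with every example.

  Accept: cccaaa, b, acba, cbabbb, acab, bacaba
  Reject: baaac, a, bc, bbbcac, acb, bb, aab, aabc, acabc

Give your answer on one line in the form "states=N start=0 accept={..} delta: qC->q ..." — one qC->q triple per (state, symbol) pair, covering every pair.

Fold the examples into a partial DFA from state 0: repeatedly fix the first undefined (state, symbol) met by the shortest-then-alphabetical prefix, trying targets in increasing order and rejecting any under which an Accept and a Reject string meet in one state with the same remainder; add a state when all current targets are rejected. Accepting states are where Accept strings end.
a: 0a undefined. 0a->0: no, b/aab meet in 0 with "b" left. Open state 1: 0a->1.
b: 0b undefined. 0b->0: no, b/bb meet in 0. 0b->1: no, b/a meet in 1. Open state 2: 0b->2.
c: 0c undefined. 0c->0: ok.
aa: 1a undefined. 1a->0: no, cccaaa/a meet in 1. 1a->1: no, cccaaa/a meet in 1. 1a->2: ok.
ac: 1c undefined. 1c->0: no, b/acb meet in 2. 1c->1: no, acab/bb meet in 2 with "b" left. 1c->2: ok.
ba: 2a undefined. 2a->0: ok.
bb: 2b undefined. 2b->0: no, cccaaa/acb meet in 0. 2b->1: no, b/aabc meet in 2. 2b->2: no, b/acb meet in 2. Open state 3: 2b->3.
bc: 2c undefined. 2c->0: no, cccaaa/baaac meet in 0. 2c->1: ok.
bbb: 3b undefined. 3b->0: no, b/bbbcac meet in 2. 3b->1: no, cccaaa/bbbcac meet in 0. 3b->2: ok.
aabc: 3c undefined. 3c->0: no, cccaaa/aabc meet in 0. 3c->1: ok.
acba: 3a undefined. 3a->0: ok.
bacab: 1b undefined. 1b->0: no, bacaba/baaac meet in 1. 1b->1: ok.
All examples now run through 4 states with every (state, symbol) defined. Accept strings end in {0,2}, Reject strings end in {1,3}; accept={0,2}.

states=4 start=0 accept={0,2} delta: 0a->1 0b->2 0c->0 1a->2 1b->1 1c->2 2a->0 2b->3 2c->1 3a->0 3b->2 3c->1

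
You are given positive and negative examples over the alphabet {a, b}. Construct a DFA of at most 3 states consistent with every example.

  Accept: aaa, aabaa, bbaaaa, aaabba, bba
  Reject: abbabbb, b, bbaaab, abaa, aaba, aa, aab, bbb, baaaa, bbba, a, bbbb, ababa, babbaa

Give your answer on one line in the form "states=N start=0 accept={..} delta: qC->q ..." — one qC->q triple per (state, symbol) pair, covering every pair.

states=3 start=0 accept={0} delta: 0a->1 0b->1 1a->2 1b->2 2a->0 2b->1

Grow the machine one transition at a time. Run the examples from 0; the earliest place one falls off (shortest prefix, ties alphabetical) gets sent to the lowest-numbered state that keeps every Accept/Reject pair distinguishable — a pair clashes when both reach the same state with identical unread suffix — and to a fresh state only if none does.
a: 0a undefined. 0a->0: no, aaa/aa meet in 0. Open state 1: 0a->1.
b: 0b undefined. 0b->0: no, bbaaaa/baaaa meet in 1 with "aaa" left. 0b->1: ok.
aa: 1a undefined. 1a->0: no, aaa/b meet in 1. 1a->1: no, aaa/b meet in 1. Open state 2: 1a->2.
ab: 1b undefined. 1b->0: no, bba/b meet in 1. 1b->1: no, aaa/abaa meet in 2 with "a" left. 1b->2: ok.
aaa: 2a undefined. 2a->0: ok.
aab: 2b undefined. 2b->0: no, aaa/bbaaab meet in 0. 2b->1: ok.
All examples now run through 3 states with every (state, symbol) defined. Accept strings end in {0}, Reject strings end in {1,2}; accept={0}.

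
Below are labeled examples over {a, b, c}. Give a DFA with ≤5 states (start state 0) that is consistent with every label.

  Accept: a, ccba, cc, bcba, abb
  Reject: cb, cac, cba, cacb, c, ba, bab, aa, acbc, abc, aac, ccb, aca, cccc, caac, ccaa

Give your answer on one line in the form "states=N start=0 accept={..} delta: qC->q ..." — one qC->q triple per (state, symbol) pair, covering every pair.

states=5 start=0 accept={1,4} delta: 0a->1 0b->1 0c->2 1a->3 1b->0 1c->1 2a->3 2b->2 2c->4 3a->0 3b->0 3c->2 4a->1 4b->0 4c->0

Grow the machine one transition at a time. Run the examples from 0; the earliest place one falls off (shortest prefix, ties alphabetical) gets sent to the lowest-numbered state that keeps every Accept/Reject pair distinguishable — a pair clashes when both reach the same state with identical unread suffix — and to a fresh state only if none does.
a: 0a undefined. 0a->0: no, a/aa meet in 0. Open state 1: 0a->1.
b: 0b undefined. 0b->0: no, a/ba meet in 1. 0b->1: ok.
c: 0c undefined. 0c->0: no, a/cb meet in 1. 0c->1: no, a/c meet in 1. Open state 2: 0c->2.
aa: 1a undefined. 1a->0: no, a/bab meet in 1. 1a->1: no, a/ba meet in 1. 1a->2: no, cc/aac meet in 2 with "c" left. Open state 3: 1a->3.
ab: 1b undefined. 1b->0: ok.
ac: 1c undefined. 1c->0: no, a/aca meet in 1. 1c->1: ok.
ca: 2a undefined. 2a->0: no, a/caac meet in 1. 2a->1: no, a/cac meet in 1. 2a->2: no, cc/cac meet in 2 with "c" left. 2a->3: ok.
cb: 2b undefined. 2b->0: no, a/cba meet in 1. 2b->1: no, a/cb meet in 1. 2b->2: ok.
cc: 2c undefined. 2c->0: no, a/ccb meet in 1. 2c->1: no, a/cccc meet in 1. 2c->2: no, ccba/cba meet in 3. 2c->3: no, cc/cba meet in 3. Open state 4: 2c->4.
aac: 3c undefined. 3c->0: no, a/cacb meet in 1. 3c->1: no, a/cac meet in 1. 3c->2: ok.
bab: 3b undefined. 3b->0: ok.
caa: 3a undefined. 3a->0: ok.
cca: 4a undefined. 4a->0: no, a/ccaa meet in 1. 4a->1: ok.
ccb: 4b undefined. 4b->0: ok.
ccc: 4c undefined. 4c->0: ok.
All examples now run through 5 states with every (state, symbol) defined. Accept strings end in {1,4}, Reject strings end in {0,2,3}; accept={1,4}.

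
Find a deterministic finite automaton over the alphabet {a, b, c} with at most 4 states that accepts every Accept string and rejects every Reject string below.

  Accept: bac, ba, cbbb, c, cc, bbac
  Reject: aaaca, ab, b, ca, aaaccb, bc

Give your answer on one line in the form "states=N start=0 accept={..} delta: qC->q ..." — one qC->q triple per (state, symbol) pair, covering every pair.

State merging on the prefix tree: take the shortest (then alphabetical) example prefix whose next move is undefined and point that move at state 0, else 1, else 2, ...; a target is out if some Accept/Reject pair would then sit in one state with the same input left (inseparable). If every existing state is out, open a new one.
a: 0a undefined. 0a->0: ok.
b: 0b undefined. 0b->0: no, bac/bc meet in 0 with "c" left. Open state 1: 0b->1.
c: 0c undefined. 0c->0: no, c/aaaca meet in 0. 0c->1: no, ba/aaaca meet in 1 with "a" left. Open state 2: 0c->2.
ba: 1a undefined. 1a->0: ok.
bb: 1b undefined. 1b->0: ok.
bc: 1c undefined. 1c->0: no, ba/bc meet in 0. 1c->1: ok.
ca: 2a undefined. 2a->0: no, ba/aaaca meet in 0. 2a->1: ok.
cb: 2b undefined. 2b->0: ok.
cc: 2c undefined. 2c->0: ok.
All examples now run through 3 states with every (state, symbol) defined. Accept strings end in {0,2}, Reject strings end in {1}; accept={0,2}.

states=3 start=0 accept={0,2} delta: 0a->0 0b->1 0c->2 1a->0 1b->0 1c->1 2a->1 2b->0 2c->0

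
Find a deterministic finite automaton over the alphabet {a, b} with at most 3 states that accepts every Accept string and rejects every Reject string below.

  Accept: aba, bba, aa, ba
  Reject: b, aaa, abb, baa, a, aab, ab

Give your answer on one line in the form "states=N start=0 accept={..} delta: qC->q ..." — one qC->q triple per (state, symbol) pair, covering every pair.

State merging on the prefix tree: take the shortest (then alphabetical) example prefix whose next move is undefined and point that move at state 0, else 1, else 2, ...; a target is out if some Accept/Reject pair would then sit in one state with the same input left (inseparable). If every existing state is out, open a new one.
a: 0a undefined. 0a->0: no, aa/aaa meet in 0. Open state 1: 0a->1.
b: 0b undefined. 0b->0: no, bba/a meet in 1. 0b->1: ok.
aa: 1a undefined. 1a->0: ok.
ab: 1b undefined. 1b->0: no, aba/b meet in 1. 1b->1: ok.
All examples now run through 2 states with every (state, symbol) defined. Accept strings end in {0}, Reject strings end in {1}; accept={0}.

states=2 start=0 accept={0} delta: 0a->1 0b->1 1a->0 1b->1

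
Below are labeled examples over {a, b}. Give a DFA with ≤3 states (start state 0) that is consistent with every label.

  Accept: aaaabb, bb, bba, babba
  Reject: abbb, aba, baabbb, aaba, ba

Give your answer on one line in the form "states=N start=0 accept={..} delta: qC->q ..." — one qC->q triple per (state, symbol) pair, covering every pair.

states=3 start=0 accept={1,2} delta: 0a->0 0b->1 1a->0 1b->2 2a->1 2b->0

Grow the machine one transition at a time. Run the examples from 0; the earliest place one falls off (shortest prefix, ties alphabetical) gets sent to the lowest-numbered state that keeps every Accept/Reject pair distinguishable — a pair clashes when both reach the same state with identical unread suffix — and to a fresh state only if none does.
a: 0a undefined. 0a->0: ok.
b: 0b undefined. 0b->0: no, aaaabb/abbb meet in 0. Open state 1: 0b->1.
ba: 1a undefined. 1a->0: ok.
bb: 1b undefined. 1b->0: no, aaaabb/aba meet in 0. 1b->1: no, aaaabb/abbb meet in 1. Open state 2: 1b->2.
bba: 2a undefined. 2a->0: no, bba/aba meet in 0. 2a->1: ok.
abbb: 2b undefined. 2b->0: ok.
All examples now run through 3 states with every (state, symbol) defined. Accept strings end in {1,2}, Reject strings end in {0}; accept={1,2}.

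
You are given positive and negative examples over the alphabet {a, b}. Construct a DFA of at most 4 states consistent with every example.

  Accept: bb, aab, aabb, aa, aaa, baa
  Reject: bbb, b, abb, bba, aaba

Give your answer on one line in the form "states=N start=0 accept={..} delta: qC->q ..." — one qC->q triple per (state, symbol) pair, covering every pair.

states=4 start=0 accept={0,2,3} delta: 0a->1 0b->1 1a->2 1b->0 2a->0 2b->3 3a->1 3b->0

Grow the machine one transition at a time. Run the examples from 0; the earliest place one falls off (shortest prefix, ties alphabetical) gets sent to the lowest-numbered state that keeps every Accept/Reject pair distinguishable — a pair clashes when both reach the same state with identical unread suffix — and to a fresh state only if none does.
a: 0a undefined. 0a->0: no, bb/abb meet in 0 with "bb" left. Open state 1: 0a->1.
b: 0b undefined. 0b->0: no, bb/bbb meet in 0. 0b->1: ok.
aa: 1a undefined. 1a->0: no, aab/b meet in 1. 1a->1: no, aabb/bbb meet in 1 with "bb" left. Open state 2: 1a->2.
ab: 1b undefined. 1b->0: ok.
aaa: 2a undefined. 2a->0: ok.
aab: 2b undefined. 2b->0: no, aabb/bbb meet in 1. 2b->1: no, aab/bbb meet in 1. 2b->2: no, bb/aaba meet in 0. Open state 3: 2b->3.
aaba: 3a undefined. 3a->0: no, bb/aaba meet in 0. 3a->1: ok.
aabb: 3b undefined. 3b->0: ok.
All examples now run through 4 states with every (state, symbol) defined. Accept strings end in {0,2,3}, Reject strings end in {1}; accept={0,2,3}.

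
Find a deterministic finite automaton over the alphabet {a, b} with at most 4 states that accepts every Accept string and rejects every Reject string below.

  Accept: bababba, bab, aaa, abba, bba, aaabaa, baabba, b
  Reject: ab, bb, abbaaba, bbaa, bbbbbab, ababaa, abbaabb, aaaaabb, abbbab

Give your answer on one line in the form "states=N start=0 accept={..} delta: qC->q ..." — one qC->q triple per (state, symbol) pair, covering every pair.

Fold the examples into a partial DFA from state 0: repeatedly fix the first undefined (state, symbol) met by the shortest-then-alphabetical prefix, trying targets in increasing order and rejecting any under which an Accept and a Reject string meet in one state with the same remainder; add a state when all current targets are rejected. Accepting states are where Accept strings end.
a: 0a undefined. 0a->0: no, b/ab meet in 0 with "b" left. Open state 1: 0a->1.
b: 0b undefined. 0b->0: no, bab/ab meet in 1 with "b" left. 0b->1: ok.
aa: 1a undefined. 1a->0: no, aaabaa/bbaa meet in 1 with "baa" left. 1a->1: no, bab/ab meet in 1 with "b" left. Open state 2: 1a->2.
ab: 1b undefined. 1b->0: no, bab/bbbbbab meet in 2 with "b" left. 1b->1: no, bab/bbbbbab meet in 2 with "b" left. 1b->2: no, aaabaa/ababaa meet in 2 with "abaa" left. Open state 3: 1b->3.
aaa: 2a undefined. 2a->0: ok.
aba: 3a undefined. 3a->0: no, aaa/ababaa meet in 0. 3a->1: ok.
abb: 3b undefined. 3b->0: no, bab/abbbab meet in 2 with "b" left. 3b->1: no, bab/bbbbbab meet in 2 with "b" left. 3b->2: no, bba/abbaaba meet in 1. 3b->3: ok.
bab: 2b undefined. 2b->0: no, bababba/abbaaba meet in 1. 2b->1: ok.
All examples now run through 4 states with every (state, symbol) defined. Accept strings end in {0,1}, Reject strings end in {2,3}; accept={0,1}.

states=4 start=0 accept={0,1} delta: 0a->1 0b->1 1a->2 1b->3 2a->0 2b->1 3a->1 3b->3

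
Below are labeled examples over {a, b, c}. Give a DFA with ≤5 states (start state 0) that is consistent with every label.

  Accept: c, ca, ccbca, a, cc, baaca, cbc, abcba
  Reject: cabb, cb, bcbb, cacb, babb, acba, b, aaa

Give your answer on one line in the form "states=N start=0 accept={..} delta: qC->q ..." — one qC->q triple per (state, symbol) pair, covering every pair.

Grow the machine one transition at a time. Run the examples from 0; the earliest place one falls off (shortest prefix, ties alphabetical) gets sent to the lowest-numbered state that keeps every Accept/Reject pair distinguishable — a pair clashes when both reach the same state with identical unread suffix — and to a fresh state only if none does.
a: 0a undefined. 0a->0: no, a/aaa meet in 0. Open state 1: 0a->1.
b: 0b undefined. 0b->0: ok.
c: 0c undefined. 0c->0: no, c/cb meet in 0. 0c->1: ok.
aa: 1a undefined. 1a->0: no, c/aaa meet in 1. 1a->1: no, c/aaa meet in 1. Open state 2: 1a->2.
ab: 1b undefined. 1b->0: ok.
ac: 1c undefined. 1c->0: no, c/acba meet in 1. 1c->1: no, c/acba meet in 1. 1c->2: ok.
aaa: 2a undefined. 2a->0: ok.
acb: 2b undefined. 2b->0: no, c/acba meet in 1. 2b->1: no, ca/acba meet in 2. 2b->2: no, ca/cabb meet in 2. Open state 3: 2b->3.
cac: 2c undefined. 2c->0: ok.
acba: 3a undefined. 3a->0: ok.
cabb: 3b undefined. 3b->0: ok.
ccbc: 3c undefined. 3c->0: ok.
All examples now run through 4 states with every (state, symbol) defined. Accept strings end in {1,2}, Reject strings end in {0}; accept={1,2}.

states=4 start=0 accept={1,2} delta: 0a->1 0b->0 0c->1 1a->2 1b->0 1c->2 2a->0 2b->3 2c->0 3a->0 3b->0 3c->0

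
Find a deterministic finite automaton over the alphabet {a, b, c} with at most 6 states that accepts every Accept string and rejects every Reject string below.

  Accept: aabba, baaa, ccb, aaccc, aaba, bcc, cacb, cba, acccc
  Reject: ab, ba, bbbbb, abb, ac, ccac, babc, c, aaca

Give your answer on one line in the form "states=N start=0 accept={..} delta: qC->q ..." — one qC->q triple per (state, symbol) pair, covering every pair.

states=4 start=0 accept={3} delta: 0a->1 0b->0 0c->2 1a->2 1b->0 1c->0 2a->3 2b->2 2c->3 3a->0 3b->3 3c->3

Fold the examples into a partial DFA from state 0: repeatedly fix the first undefined (state, symbol) met by the shortest-then-alphabetical prefix, trying targets in increasing order and rejecting any under which an Accept and a Reject string meet in one state with the same remainder; add a state when all current targets are rejected. Accepting states are where Accept strings end.
a: 0a undefined. 0a->0: no, aaba/ba meet in 0 with "ba" left. Open state 1: 0a->1.
b: 0b undefined. 0b->0: ok.
c: 0c undefined. 0c->0: no, ccb/bbbbb meet in 0. 0c->1: no, bcc/ac meet in 1 with "c" left. Open state 2: 0c->2.
aa: 1a undefined. 1a->0: no, aabba/ba meet in 1. 1a->1: no, baaa/ba meet in 1. 1a->2: ok.
ab: 1b undefined. 1b->0: ok.
ac: 1c undefined. 1c->0: ok.
ca: 2a undefined. 2a->0: no, baaa/ab meet in 0. 2a->1: no, baaa/ba meet in 1. 2a->2: no, baaa/babc meet in 2. Open state 3: 2a->3.
cb: 2b undefined. 2b->0: no, aabba/ba meet in 1. 2b->1: no, aabba/ba meet in 1. 2b->2: ok.
cc: 2c undefined. 2c->0: no, ccb/ab meet in 0. 2c->1: no, ccb/ab meet in 0. 2c->2: no, aabba/aaca meet in 3. 2c->3: ok.
cac: 3c undefined. 3c->0: no, aaccc/babc meet in 2. 3c->1: no, aaccc/ab meet in 0. 3c->2: no, cacb/babc meet in 2. 3c->3: ok.
cca: 3a undefined. 3a->0: ok.
ccb: 3b undefined. 3b->0: no, ccb/ab meet in 0. 3b->1: no, ccb/ba meet in 1. 3b->2: no, ccb/ccac meet in 2. 3b->3: ok.
All examples now run through 4 states with every (state, symbol) defined. Accept strings end in {3}, Reject strings end in {0,1,2}; accept={3}.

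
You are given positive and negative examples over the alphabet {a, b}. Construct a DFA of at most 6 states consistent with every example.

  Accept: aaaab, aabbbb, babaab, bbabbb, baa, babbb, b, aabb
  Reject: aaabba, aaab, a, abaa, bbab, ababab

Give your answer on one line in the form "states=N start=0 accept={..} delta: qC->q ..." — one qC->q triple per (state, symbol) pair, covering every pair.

states=3 start=0 accept={0} delta: 0a->1 0b->0 1a->0 1b->2 2a->2 2b->0

Fold the examples into a partial DFA from state 0: repeatedly fix the first undefined (state, symbol) met by the shortest-then-alphabetical prefix, trying targets in increasing order and rejecting any under which an Accept and a Reject string meet in one state with the same remainder; add a state when all current targets are rejected. Accepting states are where Accept strings end.
a: 0a undefined. 0a->0: no, aaaab/aaab meet in 0 with "b" left. Open state 1: 0a->1.
b: 0b undefined. 0b->0: ok.
aa: 1a undefined. 1a->0: ok.
ab: 1b undefined. 1b->0: no, aaaab/aaab meet in 0. 1b->1: no, aaaab/aaabba meet in 0. Open state 2: 1b->2.
aba: 2a undefined. 2a->0: no, babaab/aaab meet in 2. 2a->1: no, aaaab/abaa meet in 0. 2a->2: ok.
abab: 2b undefined. 2b->0: ok.
All examples now run through 3 states with every (state, symbol) defined. Accept strings end in {0}, Reject strings end in {1,2}; accept={0}.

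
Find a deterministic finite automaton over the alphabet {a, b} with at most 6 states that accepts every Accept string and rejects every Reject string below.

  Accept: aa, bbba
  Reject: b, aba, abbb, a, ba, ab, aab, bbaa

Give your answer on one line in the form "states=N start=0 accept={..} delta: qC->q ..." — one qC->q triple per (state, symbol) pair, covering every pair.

states=4 start=0 accept={0} delta: 0a->1 0b->2 1a->0 1b->2 2a->1 2b->3 3a->0 3b->1

Fold the examples into a partial DFA from state 0: repeatedly fix the first undefined (state, symbol) met by the shortest-then-alphabetical prefix, trying targets in increasing order and rejecting any under which an Accept and a Reject string meet in one state with the same remainder; add a state when all current targets are rejected. Accepting states are where Accept strings end.
a: 0a undefined. 0a->0: no, aa/a meet in 0. Open state 1: 0a->1.
b: 0b undefined. 0b->0: no, aa/bbaa meet in 1 with "a" left. 0b->1: no, aa/ba meet in 1 with "a" left. Open state 2: 0b->2.
aa: 1a undefined. 1a->0: ok.
ab: 1b undefined. 1b->0: no, aa/ab meet in 0. 1b->1: no, aa/aba meet in 0. 1b->2: ok.
ba: 2a undefined. 2a->0: no, aa/aba meet in 0. 2a->1: ok.
bb: 2b undefined. 2b->0: no, aa/bbaa meet in 0. 2b->1: no, bbba/aba meet in 1. 2b->2: no, aa/bbaa meet in 0. Open state 3: 2b->3.
bba: 3a undefined. 3a->0: ok.
bbb: 3b undefined. 3b->0: no, aa/abbb meet in 0. 3b->1: ok.
All examples now run through 4 states with every (state, symbol) defined. Accept strings end in {0}, Reject strings end in {1,2}; accept={0}.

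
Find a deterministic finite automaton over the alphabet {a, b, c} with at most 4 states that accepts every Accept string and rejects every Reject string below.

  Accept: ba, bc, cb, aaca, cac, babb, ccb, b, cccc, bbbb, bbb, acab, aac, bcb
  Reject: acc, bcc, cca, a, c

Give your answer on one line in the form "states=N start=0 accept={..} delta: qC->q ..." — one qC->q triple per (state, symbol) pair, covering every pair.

states=4 start=0 accept={0,2,3} delta: 0a->1 0b->2 0c->1 1a->2 1b->0 1c->0 2a->0 2b->0 2c->3 3a->0 3b->0 3c->1

Grow the machine one transition at a time. Run the examples from 0; the earliest place one falls off (shortest prefix, ties alphabetical) gets sent to the lowest-numbered state that keeps every Accept/Reject pair distinguishable — a pair clashes when both reach the same state with identical unread suffix — and to a fresh state only if none does.
a: 0a undefined. 0a->0: no, aac/c meet in 0 with "c" left. Open state 1: 0a->1.
b: 0b undefined. 0b->0: no, ba/a meet in 1. 0b->1: no, b/a meet in 1. Open state 2: 0b->2.
c: 0c undefined. 0c->0: no, cccc/c meet in 0. 0c->1: ok.
aa: 1a undefined. 1a->0: no, cac/a meet in 1. 1a->1: no, aaca/cca meet in 1 with "ca" left. 1a->2: ok.
ac: 1c undefined. 1c->0: ok.
ba: 2a undefined. 2a->0: ok.
bb: 2b undefined. 2b->0: ok.
bc: 2c undefined. 2c->0: no, aaca/acc meet in 1. 2c->1: no, ba/bcc meet in 0. 2c->2: no, bc/bcc meet in 2. Open state 3: 2c->3.
cb: 1b undefined. 1b->0: ok.
bcb: 3b undefined. 3b->0: ok.
bcc: 3c undefined. 3c->0: no, ba/bcc meet in 0. 3c->1: ok.
aaca: 3a undefined. 3a->0: ok.
All examples now run through 4 states with every (state, symbol) defined. Accept strings end in {0,2,3}, Reject strings end in {1}; accept={0,2,3}.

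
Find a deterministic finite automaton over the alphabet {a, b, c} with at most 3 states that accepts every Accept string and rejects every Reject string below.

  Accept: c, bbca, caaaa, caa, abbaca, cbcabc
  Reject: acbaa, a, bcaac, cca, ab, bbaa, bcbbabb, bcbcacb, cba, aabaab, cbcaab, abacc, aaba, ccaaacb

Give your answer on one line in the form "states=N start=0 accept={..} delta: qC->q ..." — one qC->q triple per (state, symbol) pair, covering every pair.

Fold the examples into a partial DFA from state 0: repeatedly fix the first undefined (state, symbol) met by the shortest-then-alphabetical prefix, trying targets in increasing order and rejecting any under which an Accept and a Reject string meet in one state with the same remainder; add a state when all current targets are rejected. Accepting states are where Accept strings end.
a: 0a undefined. 0a->0: ok.
b: 0b undefined. 0b->0: ok.
c: 0c undefined. 0c->0: no, c/acbaa meet in 0. Open state 1: 0c->1.
ca: 1a undefined. 1a->0: no, c/bcaac meet in 1. 1a->1: ok.
cb: 1b undefined. 1b->0: ok.
cc: 1c undefined. 1c->0: ok.
All examples now run through 2 states with every (state, symbol) defined. Accept strings end in {1}, Reject strings end in {0}; accept={1}.

states=2 start=0 accept={1} delta: 0a->0 0b->0 0c->1 1a->1 1b->0 1c->0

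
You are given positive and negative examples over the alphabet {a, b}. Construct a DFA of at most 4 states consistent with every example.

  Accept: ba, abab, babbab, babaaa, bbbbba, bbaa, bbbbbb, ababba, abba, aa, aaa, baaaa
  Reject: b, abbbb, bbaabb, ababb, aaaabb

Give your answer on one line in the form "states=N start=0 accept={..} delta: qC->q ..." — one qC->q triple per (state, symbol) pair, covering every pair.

states=4 start=0 accept={0,2} delta: 0a->0 0b->1 1a->2 1b->3 2a->0 2b->0 3a->0 3b->0

Fold the examples into a partial DFA from state 0: repeatedly fix the first undefined (state, symbol) met by the shortest-then-alphabetical prefix, trying targets in increasing order and rejecting any under which an Accept and a Reject string meet in one state with the same remainder; add a state when all current targets are rejected. Accepting states are where Accept strings end.
a: 0a undefined. 0a->0: ok.
b: 0b undefined. 0b->0: no, ba/b meet in 0. Open state 1: 0b->1.
ba: 1a undefined. 1a->0: no, abab/b meet in 1. 1a->1: no, ba/b meet in 1. Open state 2: 1a->2.
bb: 1b undefined. 1b->0: no, bbaa/abbbb meet in 0. 1b->1: no, bbbbbb/b meet in 1. 1b->2: no, ba/aaaabb meet in 2. Open state 3: 1b->3.
baa: 2a undefined. 2a->0: ok.
bab: 2b undefined. 2b->0: ok.
bba: 3a undefined. 3a->0: ok.
bbb: 3b undefined. 3b->0: ok.
All examples now run through 4 states with every (state, symbol) defined. Accept strings end in {0,2}, Reject strings end in {1,3}; accept={0,2}.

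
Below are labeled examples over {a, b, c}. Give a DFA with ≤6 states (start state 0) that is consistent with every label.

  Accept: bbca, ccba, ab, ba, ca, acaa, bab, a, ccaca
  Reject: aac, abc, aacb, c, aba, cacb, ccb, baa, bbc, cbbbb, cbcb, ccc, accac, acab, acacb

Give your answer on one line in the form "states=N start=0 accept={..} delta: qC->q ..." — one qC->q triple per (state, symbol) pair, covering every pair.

states=4 start=0 accept={1,3} delta: 0a->1 0b->0 0c->0 1a->0 1b->1 1c->2 2a->3 2b->0 2c->0 3a->1 3b->0 3c->0

Fold the examples into a partial DFA from state 0: repeatedly fix the first undefined (state, symbol) met by the shortest-then-alphabetical prefix, trying targets in increasing order and rejecting any under which an Accept and a Reject string meet in one state with the same remainder; add a state when all current targets are rejected. Accepting states are where Accept strings end.
a: 0a undefined. 0a->0: no, ba/aba meet in 0 with "ba" left. Open state 1: 0a->1.
b: 0b undefined. 0b->0: ok.
c: 0c undefined. 0c->0: ok.
aa: 1a undefined. 1a->0: ok.
ab: 1b undefined. 1b->0: no, bbca/aba meet in 1. 1b->1: ok.
ac: 1c undefined. 1c->0: no, bbca/acab meet in 1. 1c->1: no, bbca/abc meet in 1. Open state 2: 1c->2.
aca: 2a undefined. 2a->0: no, ccaca/aac meet in 0. 2a->1: no, bbca/acab meet in 1. 2a->2: no, acaa/abc meet in 2. Open state 3: 2a->3.
acc: 2c undefined. 2c->0: ok.
acaa: 3a undefined. 3a->0: no, acaa/aac meet in 0. 3a->1: ok.
acab: 3b undefined. 3b->0: ok.
acac: 3c undefined. 3c->0: ok.
cacb: 2b undefined. 2b->0: ok.
All examples now run through 4 states with every (state, symbol) defined. Accept strings end in {1,3}, Reject strings end in {0,2}; accept={1,3}.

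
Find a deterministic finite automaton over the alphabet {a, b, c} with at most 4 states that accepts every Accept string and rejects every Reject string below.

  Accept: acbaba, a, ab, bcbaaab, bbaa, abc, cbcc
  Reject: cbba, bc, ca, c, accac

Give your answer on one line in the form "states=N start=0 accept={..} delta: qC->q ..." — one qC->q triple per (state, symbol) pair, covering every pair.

Grow the machine one transition at a time. Run the examples from 0; the earliest place one falls off (shortest prefix, ties alphabetical) gets sent to the lowest-numbered state that keeps every Accept/Reject pair distinguishable — a pair clashes when both reach the same state with identical unread suffix — and to a fresh state only if none does.
a: 0a undefined. 0a->0: no, abc/bc meet in 0 with "bc" left. Open state 1: 0a->1.
b: 0b undefined. 0b->0: ok.
c: 0c undefined. 0c->0: no, a/cbba meet in 1. 0c->1: no, a/bc meet in 1. Open state 2: 0c->2.
ab: 1b undefined. 1b->0: no, abc/bc meet in 2. 1b->1: ok.
ac: 1c undefined. 1c->0: ok.
ca: 2a undefined. 2a->0: no, abc/ca meet in 0. 2a->1: no, a/ca meet in 1. 2a->2: ok.
cb: 2b undefined. 2b->0: no, a/cbba meet in 1. 2b->1: no, acbaba/cbba meet in 1 with "a" left. 2b->2: no, bcbaaab/cbba meet in 2. Open state 3: 2b->3.
cbb: 3b undefined. 3b->0: no, a/cbba meet in 1. 3b->1: no, acbaba/cbba meet in 1 with "a" left. 3b->2: ok.
cbc: 3c undefined. 3c->0: no, cbcc/cbba meet in 2. 3c->1: ok.
bbaa: 1a undefined. 1a->0: ok.
bcba: 3a undefined. 3a->0: ok.
accac: 2c undefined. 2c->0: no, acbaba/accac meet in 0. 2c->1: no, a/accac meet in 1. 2c->2: ok.
All examples now run through 4 states with every (state, symbol) defined. Accept strings end in {0,1}, Reject strings end in {2}; accept={0,1}.

states=4 start=0 accept={0,1} delta: 0a->1 0b->0 0c->2 1a->0 1b->1 1c->0 2a->2 2b->3 2c->2 3a->0 3b->2 3c->1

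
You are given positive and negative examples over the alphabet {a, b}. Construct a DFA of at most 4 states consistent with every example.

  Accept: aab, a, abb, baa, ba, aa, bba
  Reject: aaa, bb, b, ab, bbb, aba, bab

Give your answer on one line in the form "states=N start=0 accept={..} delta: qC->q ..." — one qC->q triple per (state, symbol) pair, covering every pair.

states=4 start=0 accept={1,2} delta: 0a->1 0b->0 1a->2 1b->3 2a->0 2b->1 3a->0 3b->1

Grow the machine one transition at a time. Run the examples from 0; the earliest place one falls off (shortest prefix, ties alphabetical) gets sent to the lowest-numbered state that keeps every Accept/Reject pair distinguishable — a pair clashes when both reach the same state with identical unread suffix — and to a fresh state only if none does.
a: 0a undefined. 0a->0: no, aab/b meet in 0 with "b" left. Open state 1: 0a->1.
b: 0b undefined. 0b->0: ok.
aa: 1a undefined. 1a->0: no, aab/bb meet in 0. 1a->1: no, aab/ab meet in 1 with "b" left. Open state 2: 1a->2.
ab: 1b undefined. 1b->0: no, a/aba meet in 1. 1b->1: no, a/ab meet in 1. 1b->2: no, baa/ab meet in 2. Open state 3: 1b->3.
aaa: 2a undefined. 2a->0: ok.
aab: 2b undefined. 2b->0: no, aab/aaa meet in 0. 2b->1: ok.
aba: 3a undefined. 3a->0: ok.
abb: 3b undefined. 3b->0: no, abb/aaa meet in 0. 3b->1: ok.
All examples now run through 4 states with every (state, symbol) defined. Accept strings end in {1,2}, Reject strings end in {0,3}; accept={1,2}.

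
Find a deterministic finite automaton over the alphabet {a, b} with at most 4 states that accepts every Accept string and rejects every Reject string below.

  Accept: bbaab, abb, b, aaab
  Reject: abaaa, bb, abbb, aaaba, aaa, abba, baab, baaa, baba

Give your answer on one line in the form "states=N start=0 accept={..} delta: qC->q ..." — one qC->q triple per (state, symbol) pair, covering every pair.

Grow the machine one transition at a time. Run the examples from 0; the earliest place one falls off (shortest prefix, ties alphabetical) gets sent to the lowest-numbered state that keeps every Accept/Reject pair distinguishable — a pair clashes when both reach the same state with identical unread suffix — and to a fresh state only if none does.
a: 0a undefined. 0a->0: no, abb/bb meet in 0 with "bb" left. Open state 1: 0a->1.
b: 0b undefined. 0b->0: no, bbaab/baab meet in 1 with "ab" left. 0b->1: no, aaab/baab meet in 1 with "aab" left. Open state 2: 0b->2.
aa: 1a undefined. 1a->0: ok.
ab: 1b undefined. 1b->0: ok.
ba: 2a undefined. 2a->0: no, aaab/abba meet in 0. 2a->1: no, abb/baab meet in 2. 2a->2: no, abb/abba meet in 2. Open state 3: 2a->3.
bb: 2b undefined. 2b->0: no, aaab/bb meet in 0. 2b->1: ok.
baa: 3a undefined. 3a->0: no, abb/baab meet in 2. 3a->1: no, bbaab/baab meet in 0. 3a->2: ok.
bab: 3b undefined. 3b->0: ok.
All examples now run through 4 states with every (state, symbol) defined. Accept strings end in {0,2}, Reject strings end in {1,3}; accept={0,2}.

states=4 start=0 accept={0,2} delta: 0a->1 0b->2 1a->0 1b->0 2a->3 2b->1 3a->2 3b->0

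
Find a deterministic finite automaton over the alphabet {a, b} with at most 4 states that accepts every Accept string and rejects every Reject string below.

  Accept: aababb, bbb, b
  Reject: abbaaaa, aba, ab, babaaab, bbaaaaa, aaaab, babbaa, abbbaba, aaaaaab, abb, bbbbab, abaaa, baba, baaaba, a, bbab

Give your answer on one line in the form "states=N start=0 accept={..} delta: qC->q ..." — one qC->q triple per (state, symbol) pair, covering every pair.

states=4 start=0 accept={0} delta: 0a->1 0b->0 1a->1 1b->2 2a->2 2b->3 3a->0 3b->0

State merging on the prefix tree: take the shortest (then alphabetical) example prefix whose next move is undefined and point that move at state 0, else 1, else 2, ...; a target is out if some Accept/Reject pair would then sit in one state with the same input left (inseparable). If every existing state is out, open a new one.
a: 0a undefined. 0a->0: no, b/ab meet in 0 with "b" left. Open state 1: 0a->1.
b: 0b undefined. 0b->0: ok.
aa: 1a undefined. 1a->0: no, aababb/abb meet in 1 with "bb" left. 1a->1: ok.
ab: 1b undefined. 1b->0: no, aababb/ab meet in 0. 1b->1: no, aababb/abbaaaa meet in 1. Open state 2: 1b->2.
aba: 2a undefined. 2a->0: no, aababb/aba meet in 0. 2a->1: no, aababb/abb meet in 2 with "b" left. 2a->2: ok.
abb: 2b undefined. 2b->0: no, aababb/babaaab meet in 0. 2b->1: no, aababb/aba meet in 2. 2b->2: no, aababb/abbaaaa meet in 2. Open state 3: 2b->3.
abba: 3a undefined. 3a->0: ok.
abbb: 3b undefined. 3b->0: ok.
All examples now run through 4 states with every (state, symbol) defined. Accept strings end in {0}, Reject strings end in {1,2,3}; accept={0}.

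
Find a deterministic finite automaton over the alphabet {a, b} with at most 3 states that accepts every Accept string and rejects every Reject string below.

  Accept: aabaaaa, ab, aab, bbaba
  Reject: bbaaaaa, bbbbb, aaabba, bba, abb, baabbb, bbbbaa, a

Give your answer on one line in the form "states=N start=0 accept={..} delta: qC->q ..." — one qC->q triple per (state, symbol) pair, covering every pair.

states=3 start=0 accept={1} delta: 0a->0 0b->1 1a->1 1b->2 2a->0 2b->2

State merging on the prefix tree: take the shortest (then alphabetical) example prefix whose next move is undefined and point that move at state 0, else 1, else 2, ...; a target is out if some Accept/Reject pair would then sit in one state with the same input left (inseparable). If every existing state is out, open a new one.
a: 0a undefined. 0a->0: ok.
b: 0b undefined. 0b->0: no, aabaaaa/bbaaaaa meet in 0. Open state 1: 0b->1.
ba: 1a undefined. 1a->0: no, aabaaaa/a meet in 0. 1a->1: ok.
bb: 1b undefined. 1b->0: no, aabaaaa/bbbbb meet in 1. 1b->1: no, aabaaaa/bbaaaaa meet in 1. Open state 2: 1b->2.
bba: 2a undefined. 2a->0: ok.
bbb: 2b undefined. 2b->0: no, aabaaaa/baabbb meet in 1. 2b->1: no, aabaaaa/bbbbb meet in 1. 2b->2: ok.
All examples now run through 3 states with every (state, symbol) defined. Accept strings end in {1}, Reject strings end in {0,2}; accept={1}.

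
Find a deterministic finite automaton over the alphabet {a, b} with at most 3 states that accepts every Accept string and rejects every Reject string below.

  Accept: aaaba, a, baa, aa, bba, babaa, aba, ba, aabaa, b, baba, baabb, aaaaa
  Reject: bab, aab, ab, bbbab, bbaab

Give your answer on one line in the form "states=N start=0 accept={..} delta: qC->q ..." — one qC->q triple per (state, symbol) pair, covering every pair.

Grow the machine one transition at a time. Run the examples from 0; the earliest place one falls off (shortest prefix, ties alphabetical) gets sent to the lowest-numbered state that keeps every Accept/Reject pair distinguishable — a pair clashes when both reach the same state with identical unread suffix — and to a fresh state only if none does.
a: 0a undefined. 0a->0: no, b/aab meet in 0 with "b" left. Open state 1: 0a->1.
b: 0b undefined. 0b->0: ok.
aa: 1a undefined. 1a->0: no, baa/aab meet in 0. 1a->1: ok.
ab: 1b undefined. 1b->0: no, b/bab meet in 0. 1b->1: no, aaaba/bab meet in 1. Open state 2: 1b->2.
aba: 2a undefined. 2a->0: ok.
baabb: 2b undefined. 2b->0: ok.
All examples now run through 3 states with every (state, symbol) defined. Accept strings end in {0,1}, Reject strings end in {2}; accept={0,1}.

states=3 start=0 accept={0,1} delta: 0a->1 0b->0 1a->1 1b->2 2a->0 2b->0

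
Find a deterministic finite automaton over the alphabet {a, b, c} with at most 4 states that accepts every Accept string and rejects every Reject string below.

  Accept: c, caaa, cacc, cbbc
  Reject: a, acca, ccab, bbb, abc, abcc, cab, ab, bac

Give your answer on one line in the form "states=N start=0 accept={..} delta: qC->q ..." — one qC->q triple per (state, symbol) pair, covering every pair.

states=3 start=0 accept={2} delta: 0a->0 0b->1 0c->2 1a->1 1b->0 1c->1 2a->2 2b->1 2c->0

State merging on the prefix tree: take the shortest (then alphabetical) example prefix whose next move is undefined and point that move at state 0, else 1, else 2, ...; a target is out if some Accept/Reject pair would then sit in one state with the same input left (inseparable). If every existing state is out, open a new one.
a: 0a undefined. 0a->0: ok.
b: 0b undefined. 0b->0: no, c/abc meet in 0 with "c" left. Open state 1: 0b->1.
c: 0c undefined. 0c->0: no, c/a meet in 0. 0c->1: no, c/ab meet in 1. Open state 2: 0c->2.
ba: 1a undefined. 1a->0: no, c/bac meet in 2. 1a->1: ok.
bb: 1b undefined. 1b->0: ok.
ca: 2a undefined. 2a->0: no, caaa/a meet in 0. 2a->1: no, caaa/bbb meet in 1. 2a->2: ok.
cb: 2b undefined. 2b->0: no, cbbc/abc meet in 1 with "c" left. 2b->1: ok.
cc: 2c undefined. 2c->0: ok.
abc: 1c undefined. 1c->0: no, c/abcc meet in 2. 1c->1: ok.
All examples now run through 3 states with every (state, symbol) defined. Accept strings end in {2}, Reject strings end in {0,1}; accept={2}.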